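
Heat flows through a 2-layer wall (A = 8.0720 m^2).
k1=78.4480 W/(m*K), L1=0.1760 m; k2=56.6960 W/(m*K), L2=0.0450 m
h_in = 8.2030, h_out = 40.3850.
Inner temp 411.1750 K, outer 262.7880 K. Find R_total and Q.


R_conv_in = 1/(8.2030*8.0720) = 0.0151
R_1 = 0.1760/(78.4480*8.0720) = 0.0003
R_2 = 0.0450/(56.6960*8.0720) = 9.8328e-05
R_conv_out = 1/(40.3850*8.0720) = 0.0031
R_total = 0.0185 K/W
Q = 148.3870 / 0.0185 = 8000.9065 W

R_total = 0.0185 K/W, Q = 8000.9065 W


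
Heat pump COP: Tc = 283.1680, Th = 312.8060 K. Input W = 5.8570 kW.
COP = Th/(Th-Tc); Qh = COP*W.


COP = 312.8060 / 29.6380 = 10.5542
Qh = 10.5542 * 5.8570 = 61.8161 kW

COP = 10.5542, Qh = 61.8161 kW


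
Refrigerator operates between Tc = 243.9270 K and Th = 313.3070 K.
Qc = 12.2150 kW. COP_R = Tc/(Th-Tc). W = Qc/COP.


COP = 243.9270 / 69.3800 = 3.5158
W = 12.2150 / 3.5158 = 3.4743 kW

COP = 3.5158, W = 3.4743 kW


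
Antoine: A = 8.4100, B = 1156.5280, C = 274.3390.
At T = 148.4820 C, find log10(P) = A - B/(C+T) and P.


C+T = 422.8210
B/(C+T) = 2.7353
log10(P) = 8.4100 - 2.7353 = 5.6747
P = 10^5.6747 = 472861.3048 mmHg

472861.3048 mmHg


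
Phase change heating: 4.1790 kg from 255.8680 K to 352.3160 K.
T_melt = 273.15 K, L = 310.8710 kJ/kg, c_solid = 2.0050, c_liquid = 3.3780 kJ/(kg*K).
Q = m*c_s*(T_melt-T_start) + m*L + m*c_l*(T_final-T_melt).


Q1 (sensible, solid) = 4.1790 * 2.0050 * 17.2820 = 144.8041 kJ
Q2 (latent) = 4.1790 * 310.8710 = 1299.1299 kJ
Q3 (sensible, liquid) = 4.1790 * 3.3780 * 79.1660 = 1117.5597 kJ
Q_total = 2561.4936 kJ

2561.4936 kJ


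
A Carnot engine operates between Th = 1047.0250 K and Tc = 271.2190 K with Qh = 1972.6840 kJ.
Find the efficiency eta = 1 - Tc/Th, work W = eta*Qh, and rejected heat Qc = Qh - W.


eta = 1 - 271.2190/1047.0250 = 0.7410
W = 0.7410 * 1972.6840 = 1461.6844 kJ
Qc = 1972.6840 - 1461.6844 = 510.9996 kJ

eta = 74.0962%, W = 1461.6844 kJ, Qc = 510.9996 kJ


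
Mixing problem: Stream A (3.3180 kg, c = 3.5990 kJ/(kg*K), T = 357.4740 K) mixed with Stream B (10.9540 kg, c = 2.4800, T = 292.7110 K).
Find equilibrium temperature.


num = 12220.5329
den = 39.1074
Tf = 312.4864 K

312.4864 K


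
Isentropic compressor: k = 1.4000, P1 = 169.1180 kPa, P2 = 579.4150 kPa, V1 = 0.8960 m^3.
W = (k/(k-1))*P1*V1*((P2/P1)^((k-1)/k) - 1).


(k-1)/k = 0.2857
(P2/P1)^exp = 1.4217
W = 3.5000 * 169.1180 * 0.8960 * (1.4217 - 1) = 223.6364 kJ

223.6364 kJ


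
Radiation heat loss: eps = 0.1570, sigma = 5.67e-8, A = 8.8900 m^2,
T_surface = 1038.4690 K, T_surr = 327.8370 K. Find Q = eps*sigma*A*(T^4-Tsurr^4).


T^4 = 1.1630e+12
Tsurr^4 = 1.1551e+10
Q = 0.1570 * 5.67e-8 * 8.8900 * 1.1514e+12 = 91122.0396 W

91122.0396 W


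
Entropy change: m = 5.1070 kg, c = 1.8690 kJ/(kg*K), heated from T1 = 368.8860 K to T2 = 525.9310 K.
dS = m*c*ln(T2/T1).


T2/T1 = 1.4257
ln(T2/T1) = 0.3547
dS = 5.1070 * 1.8690 * 0.3547 = 3.3854 kJ/K

3.3854 kJ/K


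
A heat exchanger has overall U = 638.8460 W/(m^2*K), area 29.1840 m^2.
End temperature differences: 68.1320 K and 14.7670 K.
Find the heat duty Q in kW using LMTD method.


LMTD = 34.9007 K
Q = 638.8460 * 29.1840 * 34.9007 = 650691.6658 W = 650.6917 kW

650.6917 kW


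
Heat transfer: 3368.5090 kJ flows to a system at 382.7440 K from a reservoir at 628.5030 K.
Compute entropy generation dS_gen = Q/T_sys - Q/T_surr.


dS_sys = 3368.5090/382.7440 = 8.8009 kJ/K
dS_surr = -3368.5090/628.5030 = -5.3596 kJ/K
dS_gen = 8.8009 - 5.3596 = 3.4414 kJ/K (irreversible)

dS_gen = 3.4414 kJ/K, irreversible


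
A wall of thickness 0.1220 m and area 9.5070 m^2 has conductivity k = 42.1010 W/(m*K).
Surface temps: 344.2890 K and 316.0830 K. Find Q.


dT = 28.2060 K
Q = 42.1010 * 9.5070 * 28.2060 / 0.1220 = 92537.4603 W

92537.4603 W


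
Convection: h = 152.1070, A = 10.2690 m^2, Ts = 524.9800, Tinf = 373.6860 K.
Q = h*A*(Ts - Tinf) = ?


dT = 151.2940 K
Q = 152.1070 * 10.2690 * 151.2940 = 236319.2283 W

236319.2283 W


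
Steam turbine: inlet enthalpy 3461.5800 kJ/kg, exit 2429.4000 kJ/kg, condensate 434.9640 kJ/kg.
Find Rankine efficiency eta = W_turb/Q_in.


W = 1032.1800 kJ/kg
Q_in = 3026.6160 kJ/kg
eta = 0.3410 = 34.1034%

eta = 34.1034%


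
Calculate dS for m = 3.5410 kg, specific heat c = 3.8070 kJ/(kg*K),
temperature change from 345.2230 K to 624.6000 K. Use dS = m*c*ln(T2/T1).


T2/T1 = 1.8093
ln(T2/T1) = 0.5929
dS = 3.5410 * 3.8070 * 0.5929 = 7.9929 kJ/K

7.9929 kJ/K


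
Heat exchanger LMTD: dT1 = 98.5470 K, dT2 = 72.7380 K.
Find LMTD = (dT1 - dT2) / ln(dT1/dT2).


dT1/dT2 = 1.3548
ln(dT1/dT2) = 0.3037
LMTD = 25.8090 / 0.3037 = 84.9904 K

84.9904 K


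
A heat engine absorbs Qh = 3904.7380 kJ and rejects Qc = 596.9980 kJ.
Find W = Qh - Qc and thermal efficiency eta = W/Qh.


W = 3904.7380 - 596.9980 = 3307.7400 kJ
eta = 3307.7400 / 3904.7380 = 0.8471 = 84.7109%

W = 3307.7400 kJ, eta = 84.7109%


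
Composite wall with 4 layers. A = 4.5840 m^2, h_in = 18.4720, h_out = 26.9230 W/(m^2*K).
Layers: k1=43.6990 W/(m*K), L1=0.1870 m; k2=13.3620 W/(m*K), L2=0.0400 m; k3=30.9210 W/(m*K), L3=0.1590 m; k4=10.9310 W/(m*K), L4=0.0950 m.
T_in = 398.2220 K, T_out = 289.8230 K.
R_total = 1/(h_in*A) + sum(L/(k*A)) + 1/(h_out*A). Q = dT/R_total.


R_conv_in = 1/(18.4720*4.5840) = 0.0118
R_1 = 0.1870/(43.6990*4.5840) = 0.0009
R_2 = 0.0400/(13.3620*4.5840) = 0.0007
R_3 = 0.1590/(30.9210*4.5840) = 0.0011
R_4 = 0.0950/(10.9310*4.5840) = 0.0019
R_conv_out = 1/(26.9230*4.5840) = 0.0081
R_total = 0.0245 K/W
Q = 108.3990 / 0.0245 = 4421.4252 W

R_total = 0.0245 K/W, Q = 4421.4252 W


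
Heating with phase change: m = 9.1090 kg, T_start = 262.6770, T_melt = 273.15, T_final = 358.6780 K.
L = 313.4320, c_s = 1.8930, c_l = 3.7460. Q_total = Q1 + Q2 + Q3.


Q1 (sensible, solid) = 9.1090 * 1.8930 * 10.4730 = 180.5895 kJ
Q2 (latent) = 9.1090 * 313.4320 = 2855.0521 kJ
Q3 (sensible, liquid) = 9.1090 * 3.7460 * 85.5280 = 2918.4133 kJ
Q_total = 5954.0548 kJ

5954.0548 kJ


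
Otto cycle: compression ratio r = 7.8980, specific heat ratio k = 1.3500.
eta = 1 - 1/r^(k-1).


r^(k-1) = 2.0613
eta = 1 - 1/2.0613 = 0.5149 = 51.4858%

51.4858%


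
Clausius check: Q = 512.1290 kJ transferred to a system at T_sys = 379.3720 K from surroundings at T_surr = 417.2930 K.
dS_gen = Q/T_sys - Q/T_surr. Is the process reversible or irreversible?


dS_sys = 512.1290/379.3720 = 1.3499 kJ/K
dS_surr = -512.1290/417.2930 = -1.2273 kJ/K
dS_gen = 1.3499 - 1.2273 = 0.1227 kJ/K (irreversible)

dS_gen = 0.1227 kJ/K, irreversible


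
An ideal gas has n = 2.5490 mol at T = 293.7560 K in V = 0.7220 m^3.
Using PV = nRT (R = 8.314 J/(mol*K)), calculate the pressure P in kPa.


P = nRT/V = 2.5490 * 8.314 * 293.7560 / 0.7220
= 6225.3905 / 0.7220 = 8622.4246 Pa = 8.6224 kPa

8.6224 kPa


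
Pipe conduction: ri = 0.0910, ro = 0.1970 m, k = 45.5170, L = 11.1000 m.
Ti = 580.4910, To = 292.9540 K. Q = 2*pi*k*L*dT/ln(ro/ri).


dT = 287.5370 K
ln(ro/ri) = 0.7723
Q = 2*pi*45.5170*11.1000*287.5370 / 0.7723 = 1181841.7084 W

1181841.7084 W


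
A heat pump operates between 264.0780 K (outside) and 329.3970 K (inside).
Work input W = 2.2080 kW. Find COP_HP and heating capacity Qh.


COP = 329.3970 / 65.3190 = 5.0429
Qh = 5.0429 * 2.2080 = 11.1347 kW

COP = 5.0429, Qh = 11.1347 kW


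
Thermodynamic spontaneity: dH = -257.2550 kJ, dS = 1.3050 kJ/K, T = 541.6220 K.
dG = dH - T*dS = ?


T*dS = 541.6220 * 1.3050 = 706.8167 kJ
dG = -257.2550 - 706.8167 = -964.0717 kJ (spontaneous)

dG = -964.0717 kJ, spontaneous


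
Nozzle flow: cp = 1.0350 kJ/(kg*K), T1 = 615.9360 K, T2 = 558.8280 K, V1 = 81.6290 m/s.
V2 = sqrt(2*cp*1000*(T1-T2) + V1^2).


dT = 57.1080 K
2*cp*1000*dT = 118213.5600
V1^2 = 6663.2936
V2 = sqrt(124876.8536) = 353.3792 m/s

353.3792 m/s


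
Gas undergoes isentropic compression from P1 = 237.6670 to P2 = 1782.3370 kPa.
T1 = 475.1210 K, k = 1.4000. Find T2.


(k-1)/k = 0.2857
(P2/P1)^exp = 1.7783
T2 = 475.1210 * 1.7783 = 844.9095 K

844.9095 K


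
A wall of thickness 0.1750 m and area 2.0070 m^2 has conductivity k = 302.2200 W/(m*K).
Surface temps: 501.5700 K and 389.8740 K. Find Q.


dT = 111.6960 K
Q = 302.2200 * 2.0070 * 111.6960 / 0.1750 = 387141.8720 W

387141.8720 W


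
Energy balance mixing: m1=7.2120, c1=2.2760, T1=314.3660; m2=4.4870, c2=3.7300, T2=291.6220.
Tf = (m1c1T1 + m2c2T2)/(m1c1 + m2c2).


num = 10040.8990
den = 33.1510
Tf = 302.8835 K

302.8835 K


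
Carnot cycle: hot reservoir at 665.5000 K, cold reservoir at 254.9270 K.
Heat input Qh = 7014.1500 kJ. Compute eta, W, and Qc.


eta = 1 - 254.9270/665.5000 = 0.6169
W = 0.6169 * 7014.1500 = 4327.3037 kJ
Qc = 7014.1500 - 4327.3037 = 2686.8463 kJ

eta = 61.6939%, W = 4327.3037 kJ, Qc = 2686.8463 kJ


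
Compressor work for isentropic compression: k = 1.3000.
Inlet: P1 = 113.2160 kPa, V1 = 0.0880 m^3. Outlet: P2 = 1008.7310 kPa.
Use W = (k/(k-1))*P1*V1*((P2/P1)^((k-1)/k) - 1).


(k-1)/k = 0.2308
(P2/P1)^exp = 1.6565
W = 4.3333 * 113.2160 * 0.0880 * (1.6565 - 1) = 28.3445 kJ

28.3445 kJ


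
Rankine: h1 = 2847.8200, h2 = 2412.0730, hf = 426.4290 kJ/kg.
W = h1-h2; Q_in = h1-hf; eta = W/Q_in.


W = 435.7470 kJ/kg
Q_in = 2421.3910 kJ/kg
eta = 0.1800 = 17.9957%

eta = 17.9957%


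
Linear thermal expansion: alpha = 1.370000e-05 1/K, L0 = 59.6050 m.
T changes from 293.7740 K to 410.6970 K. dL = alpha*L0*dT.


dT = 116.9230 K
dL = 1.370000e-05 * 59.6050 * 116.9230 = 0.095478 m
L_final = 59.700478 m

dL = 0.095478 m


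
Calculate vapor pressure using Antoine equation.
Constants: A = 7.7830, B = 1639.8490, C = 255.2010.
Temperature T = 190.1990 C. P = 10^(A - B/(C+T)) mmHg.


C+T = 445.4000
B/(C+T) = 3.6817
log10(P) = 7.7830 - 3.6817 = 4.1013
P = 10^4.1013 = 12625.7010 mmHg

12625.7010 mmHg


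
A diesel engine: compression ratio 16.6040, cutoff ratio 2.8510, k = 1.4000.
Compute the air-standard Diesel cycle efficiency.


r^(k-1) = 3.0767
rc^k = 4.3351
eta = 0.5817 = 58.1702%

58.1702%


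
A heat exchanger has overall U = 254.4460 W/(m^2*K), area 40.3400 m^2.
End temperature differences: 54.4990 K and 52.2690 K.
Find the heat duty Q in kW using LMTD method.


LMTD = 53.3762 K
Q = 254.4460 * 40.3400 * 53.3762 = 547872.4588 W = 547.8725 kW

547.8725 kW


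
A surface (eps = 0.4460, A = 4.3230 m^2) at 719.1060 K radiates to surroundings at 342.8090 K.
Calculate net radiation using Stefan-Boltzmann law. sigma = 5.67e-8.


T^4 = 2.6741e+11
Tsurr^4 = 1.3810e+10
Q = 0.4460 * 5.67e-8 * 4.3230 * 2.5360e+11 = 27723.3211 W

27723.3211 W


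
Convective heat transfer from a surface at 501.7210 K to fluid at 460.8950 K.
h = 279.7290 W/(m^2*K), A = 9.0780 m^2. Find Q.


dT = 40.8260 K
Q = 279.7290 * 9.0780 * 40.8260 = 103672.7222 W

103672.7222 W


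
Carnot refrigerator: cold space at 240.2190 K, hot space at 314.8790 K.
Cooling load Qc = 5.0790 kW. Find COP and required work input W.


COP = 240.2190 / 74.6600 = 3.2175
W = 5.0790 / 3.2175 = 1.5786 kW

COP = 3.2175, W = 1.5786 kW


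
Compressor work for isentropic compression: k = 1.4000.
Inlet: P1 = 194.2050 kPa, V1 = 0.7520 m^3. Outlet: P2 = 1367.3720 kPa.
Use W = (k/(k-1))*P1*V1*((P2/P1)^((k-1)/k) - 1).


(k-1)/k = 0.2857
(P2/P1)^exp = 1.7465
W = 3.5000 * 194.2050 * 0.7520 * (1.7465 - 1) = 381.5929 kJ

381.5929 kJ


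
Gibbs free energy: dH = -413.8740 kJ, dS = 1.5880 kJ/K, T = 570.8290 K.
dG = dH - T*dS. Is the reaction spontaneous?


T*dS = 570.8290 * 1.5880 = 906.4765 kJ
dG = -413.8740 - 906.4765 = -1320.3505 kJ (spontaneous)

dG = -1320.3505 kJ, spontaneous


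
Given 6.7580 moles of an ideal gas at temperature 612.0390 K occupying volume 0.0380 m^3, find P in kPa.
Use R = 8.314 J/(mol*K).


P = nRT/V = 6.7580 * 8.314 * 612.0390 / 0.0380
= 34388.0306 / 0.0380 = 904948.1736 Pa = 904.9482 kPa

904.9482 kPa


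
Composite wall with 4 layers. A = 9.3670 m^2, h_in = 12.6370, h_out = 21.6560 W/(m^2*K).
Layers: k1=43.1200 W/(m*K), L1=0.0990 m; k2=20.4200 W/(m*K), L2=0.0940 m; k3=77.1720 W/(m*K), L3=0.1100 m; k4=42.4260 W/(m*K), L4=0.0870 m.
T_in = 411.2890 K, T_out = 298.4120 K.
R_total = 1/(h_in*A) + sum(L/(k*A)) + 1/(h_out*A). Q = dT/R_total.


R_conv_in = 1/(12.6370*9.3670) = 0.0084
R_1 = 0.0990/(43.1200*9.3670) = 0.0002
R_2 = 0.0940/(20.4200*9.3670) = 0.0005
R_3 = 0.1100/(77.1720*9.3670) = 0.0002
R_4 = 0.0870/(42.4260*9.3670) = 0.0002
R_conv_out = 1/(21.6560*9.3670) = 0.0049
R_total = 0.0145 K/W
Q = 112.8770 / 0.0145 = 7792.4779 W

R_total = 0.0145 K/W, Q = 7792.4779 W


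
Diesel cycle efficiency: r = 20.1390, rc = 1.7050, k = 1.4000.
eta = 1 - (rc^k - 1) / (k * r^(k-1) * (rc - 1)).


r^(k-1) = 3.3236
rc^k = 2.1106
eta = 0.6614 = 66.1436%

66.1436%


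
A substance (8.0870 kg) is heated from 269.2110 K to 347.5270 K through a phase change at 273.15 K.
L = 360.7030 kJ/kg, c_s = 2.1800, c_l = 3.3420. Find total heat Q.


Q1 (sensible, solid) = 8.0870 * 2.1800 * 3.9390 = 69.4432 kJ
Q2 (latent) = 8.0870 * 360.7030 = 2917.0052 kJ
Q3 (sensible, liquid) = 8.0870 * 3.3420 * 74.3770 = 2010.1689 kJ
Q_total = 4996.6173 kJ

4996.6173 kJ


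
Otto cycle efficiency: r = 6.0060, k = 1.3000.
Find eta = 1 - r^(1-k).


r^(k-1) = 1.7123
eta = 1 - 1/1.7123 = 0.4160 = 41.5984%

41.5984%


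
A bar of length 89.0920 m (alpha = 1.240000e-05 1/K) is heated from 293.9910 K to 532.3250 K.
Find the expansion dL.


dT = 238.3340 K
dL = 1.240000e-05 * 89.0920 * 238.3340 = 0.263297 m
L_final = 89.355297 m

dL = 0.263297 m


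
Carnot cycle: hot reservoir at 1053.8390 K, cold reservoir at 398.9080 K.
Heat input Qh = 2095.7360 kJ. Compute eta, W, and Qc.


eta = 1 - 398.9080/1053.8390 = 0.6215
W = 0.6215 * 2095.7360 = 1302.4404 kJ
Qc = 2095.7360 - 1302.4404 = 793.2956 kJ

eta = 62.1472%, W = 1302.4404 kJ, Qc = 793.2956 kJ


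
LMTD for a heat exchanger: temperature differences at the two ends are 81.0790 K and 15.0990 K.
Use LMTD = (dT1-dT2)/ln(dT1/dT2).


dT1/dT2 = 5.3698
ln(dT1/dT2) = 1.6808
LMTD = 65.9800 / 1.6808 = 39.2552 K

39.2552 K


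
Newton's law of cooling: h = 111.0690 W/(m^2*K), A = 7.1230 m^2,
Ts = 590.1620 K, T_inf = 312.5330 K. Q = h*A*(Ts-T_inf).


dT = 277.6290 K
Q = 111.0690 * 7.1230 * 277.6290 = 219644.6528 W

219644.6528 W


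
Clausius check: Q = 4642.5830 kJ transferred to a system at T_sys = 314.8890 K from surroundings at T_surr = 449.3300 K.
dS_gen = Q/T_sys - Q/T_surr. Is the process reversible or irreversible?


dS_sys = 4642.5830/314.8890 = 14.7436 kJ/K
dS_surr = -4642.5830/449.3300 = -10.3322 kJ/K
dS_gen = 14.7436 - 10.3322 = 4.4113 kJ/K (irreversible)

dS_gen = 4.4113 kJ/K, irreversible


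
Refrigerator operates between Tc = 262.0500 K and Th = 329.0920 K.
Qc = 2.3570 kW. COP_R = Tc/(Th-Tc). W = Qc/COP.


COP = 262.0500 / 67.0420 = 3.9087
W = 2.3570 / 3.9087 = 0.6030 kW

COP = 3.9087, W = 0.6030 kW


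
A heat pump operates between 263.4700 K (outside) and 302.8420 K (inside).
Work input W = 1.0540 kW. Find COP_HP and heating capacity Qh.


COP = 302.8420 / 39.3720 = 7.6918
Qh = 7.6918 * 1.0540 = 8.1072 kW

COP = 7.6918, Qh = 8.1072 kW


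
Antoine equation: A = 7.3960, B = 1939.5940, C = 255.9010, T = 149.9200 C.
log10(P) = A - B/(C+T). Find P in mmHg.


C+T = 405.8210
B/(C+T) = 4.7794
log10(P) = 7.3960 - 4.7794 = 2.6166
P = 10^2.6166 = 413.5878 mmHg

413.5878 mmHg


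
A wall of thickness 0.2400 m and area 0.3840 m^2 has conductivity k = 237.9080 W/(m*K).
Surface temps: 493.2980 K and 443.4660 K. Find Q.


dT = 49.8320 K
Q = 237.9080 * 0.3840 * 49.8320 / 0.2400 = 18968.6903 W

18968.6903 W


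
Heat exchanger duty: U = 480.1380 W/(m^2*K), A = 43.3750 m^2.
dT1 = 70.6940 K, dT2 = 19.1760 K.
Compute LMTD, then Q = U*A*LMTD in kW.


LMTD = 39.4864 K
Q = 480.1380 * 43.3750 * 39.4864 = 822343.9424 W = 822.3439 kW

822.3439 kW


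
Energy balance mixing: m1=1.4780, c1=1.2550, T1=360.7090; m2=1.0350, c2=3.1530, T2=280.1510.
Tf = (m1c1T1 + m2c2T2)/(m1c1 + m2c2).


num = 1583.3077
den = 5.1182
Tf = 309.3458 K

309.3458 K


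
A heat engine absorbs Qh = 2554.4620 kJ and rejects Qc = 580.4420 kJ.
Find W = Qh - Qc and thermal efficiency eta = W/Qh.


W = 2554.4620 - 580.4420 = 1974.0200 kJ
eta = 1974.0200 / 2554.4620 = 0.7728 = 77.2773%

W = 1974.0200 kJ, eta = 77.2773%


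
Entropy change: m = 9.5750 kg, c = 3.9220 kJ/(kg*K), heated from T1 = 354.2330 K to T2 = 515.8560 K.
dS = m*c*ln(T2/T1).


T2/T1 = 1.4563
ln(T2/T1) = 0.3759
dS = 9.5750 * 3.9220 * 0.3759 = 14.1152 kJ/K

14.1152 kJ/K


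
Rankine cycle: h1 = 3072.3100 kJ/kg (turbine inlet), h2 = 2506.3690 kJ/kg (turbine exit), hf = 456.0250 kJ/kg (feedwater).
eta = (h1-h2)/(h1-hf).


W = 565.9410 kJ/kg
Q_in = 2616.2850 kJ/kg
eta = 0.2163 = 21.6315%

eta = 21.6315%


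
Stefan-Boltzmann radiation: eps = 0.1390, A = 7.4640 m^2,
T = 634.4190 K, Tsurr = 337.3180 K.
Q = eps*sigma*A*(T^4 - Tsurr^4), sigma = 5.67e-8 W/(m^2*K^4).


T^4 = 1.6200e+11
Tsurr^4 = 1.2947e+10
Q = 0.1390 * 5.67e-8 * 7.4640 * 1.4905e+11 = 8767.9889 W

8767.9889 W


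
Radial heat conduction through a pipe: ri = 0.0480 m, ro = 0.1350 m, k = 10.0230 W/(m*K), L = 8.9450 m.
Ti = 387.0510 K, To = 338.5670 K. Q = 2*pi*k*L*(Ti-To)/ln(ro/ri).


dT = 48.4840 K
ln(ro/ri) = 1.0341
Q = 2*pi*10.0230*8.9450*48.4840 / 1.0341 = 26412.2175 W

26412.2175 W


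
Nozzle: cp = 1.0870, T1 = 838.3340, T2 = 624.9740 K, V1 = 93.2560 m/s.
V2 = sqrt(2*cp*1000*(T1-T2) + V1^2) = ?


dT = 213.3600 K
2*cp*1000*dT = 463844.6400
V1^2 = 8696.6815
V2 = sqrt(472541.3215) = 687.4164 m/s

687.4164 m/s


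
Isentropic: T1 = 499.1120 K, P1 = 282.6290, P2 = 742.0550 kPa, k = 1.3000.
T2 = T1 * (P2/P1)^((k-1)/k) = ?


(k-1)/k = 0.2308
(P2/P1)^exp = 1.2495
T2 = 499.1120 * 1.2495 = 623.6500 K

623.6500 K


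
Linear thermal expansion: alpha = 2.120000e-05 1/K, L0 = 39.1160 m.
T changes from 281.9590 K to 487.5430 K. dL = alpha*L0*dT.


dT = 205.5840 K
dL = 2.120000e-05 * 39.1160 * 205.5840 = 0.170482 m
L_final = 39.286482 m

dL = 0.170482 m


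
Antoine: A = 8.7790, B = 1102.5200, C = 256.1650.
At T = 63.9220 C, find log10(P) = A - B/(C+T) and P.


C+T = 320.0870
B/(C+T) = 3.4444
log10(P) = 8.7790 - 3.4444 = 5.3346
P = 10^5.3346 = 216053.5749 mmHg

216053.5749 mmHg


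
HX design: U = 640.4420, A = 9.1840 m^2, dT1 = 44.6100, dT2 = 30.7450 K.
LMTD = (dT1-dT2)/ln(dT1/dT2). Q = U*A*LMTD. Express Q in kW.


LMTD = 37.2484 K
Q = 640.4420 * 9.1840 * 37.2484 = 219088.4084 W = 219.0884 kW

219.0884 kW


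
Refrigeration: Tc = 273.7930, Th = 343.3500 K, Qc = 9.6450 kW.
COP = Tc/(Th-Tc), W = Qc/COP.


COP = 273.7930 / 69.5570 = 3.9362
W = 9.6450 / 3.9362 = 2.4503 kW

COP = 3.9362, W = 2.4503 kW


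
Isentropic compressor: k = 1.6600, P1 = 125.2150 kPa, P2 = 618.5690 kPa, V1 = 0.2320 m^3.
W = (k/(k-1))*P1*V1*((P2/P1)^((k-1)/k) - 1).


(k-1)/k = 0.3976
(P2/P1)^exp = 1.8872
W = 2.5152 * 125.2150 * 0.2320 * (1.8872 - 1) = 64.8241 kJ

64.8241 kJ


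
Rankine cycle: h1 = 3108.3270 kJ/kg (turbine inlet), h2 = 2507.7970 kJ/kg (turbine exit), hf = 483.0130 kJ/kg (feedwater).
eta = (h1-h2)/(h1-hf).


W = 600.5300 kJ/kg
Q_in = 2625.3140 kJ/kg
eta = 0.2287 = 22.8746%

eta = 22.8746%


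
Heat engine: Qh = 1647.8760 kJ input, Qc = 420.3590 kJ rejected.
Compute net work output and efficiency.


W = 1647.8760 - 420.3590 = 1227.5170 kJ
eta = 1227.5170 / 1647.8760 = 0.7449 = 74.4909%

W = 1227.5170 kJ, eta = 74.4909%


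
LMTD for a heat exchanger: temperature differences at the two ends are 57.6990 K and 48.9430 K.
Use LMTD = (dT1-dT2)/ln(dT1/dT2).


dT1/dT2 = 1.1789
ln(dT1/dT2) = 0.1646
LMTD = 8.7560 / 0.1646 = 53.2010 K

53.2010 K


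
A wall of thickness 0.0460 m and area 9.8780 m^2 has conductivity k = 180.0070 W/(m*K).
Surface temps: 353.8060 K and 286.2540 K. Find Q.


dT = 67.5520 K
Q = 180.0070 * 9.8780 * 67.5520 / 0.0460 = 2611191.9354 W

2611191.9354 W


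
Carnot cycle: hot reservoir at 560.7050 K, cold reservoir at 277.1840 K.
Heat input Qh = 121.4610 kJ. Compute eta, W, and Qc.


eta = 1 - 277.1840/560.7050 = 0.5057
W = 0.5057 * 121.4610 = 61.4169 kJ
Qc = 121.4610 - 61.4169 = 60.0441 kJ

eta = 50.5651%, W = 61.4169 kJ, Qc = 60.0441 kJ


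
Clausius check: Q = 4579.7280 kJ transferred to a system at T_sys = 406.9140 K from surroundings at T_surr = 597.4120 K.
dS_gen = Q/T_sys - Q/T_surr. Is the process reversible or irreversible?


dS_sys = 4579.7280/406.9140 = 11.2548 kJ/K
dS_surr = -4579.7280/597.4120 = -7.6659 kJ/K
dS_gen = 11.2548 - 7.6659 = 3.5888 kJ/K (irreversible)

dS_gen = 3.5888 kJ/K, irreversible


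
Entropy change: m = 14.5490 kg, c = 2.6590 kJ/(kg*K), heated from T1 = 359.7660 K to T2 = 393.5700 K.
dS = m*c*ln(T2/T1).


T2/T1 = 1.0940
ln(T2/T1) = 0.0898
dS = 14.5490 * 2.6590 * 0.0898 = 3.4742 kJ/K

3.4742 kJ/K


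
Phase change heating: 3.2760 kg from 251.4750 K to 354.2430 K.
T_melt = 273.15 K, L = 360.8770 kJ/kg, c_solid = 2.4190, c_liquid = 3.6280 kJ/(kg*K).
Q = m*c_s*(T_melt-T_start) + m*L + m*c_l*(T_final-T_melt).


Q1 (sensible, solid) = 3.2760 * 2.4190 * 21.6750 = 171.7667 kJ
Q2 (latent) = 3.2760 * 360.8770 = 1182.2331 kJ
Q3 (sensible, liquid) = 3.2760 * 3.6280 * 81.0930 = 963.8169 kJ
Q_total = 2317.8166 kJ

2317.8166 kJ


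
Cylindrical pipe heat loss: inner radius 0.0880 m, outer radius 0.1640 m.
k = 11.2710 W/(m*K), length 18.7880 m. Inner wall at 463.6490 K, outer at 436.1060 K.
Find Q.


dT = 27.5430 K
ln(ro/ri) = 0.6225
Q = 2*pi*11.2710*18.7880*27.5430 / 0.6225 = 58867.2972 W

58867.2972 W


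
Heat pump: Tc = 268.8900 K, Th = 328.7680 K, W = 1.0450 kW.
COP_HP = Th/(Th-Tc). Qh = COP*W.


COP = 328.7680 / 59.8780 = 5.4906
Qh = 5.4906 * 1.0450 = 5.7377 kW

COP = 5.4906, Qh = 5.7377 kW


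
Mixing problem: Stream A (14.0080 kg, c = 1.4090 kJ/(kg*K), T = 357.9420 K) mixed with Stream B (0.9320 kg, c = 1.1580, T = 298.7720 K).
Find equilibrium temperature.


num = 7387.2501
den = 20.8165
Tf = 354.8743 K

354.8743 K


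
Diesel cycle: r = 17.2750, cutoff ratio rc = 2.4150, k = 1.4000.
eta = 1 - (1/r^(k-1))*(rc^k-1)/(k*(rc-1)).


r^(k-1) = 3.1258
rc^k = 3.4362
eta = 0.6066 = 60.6569%

60.6569%


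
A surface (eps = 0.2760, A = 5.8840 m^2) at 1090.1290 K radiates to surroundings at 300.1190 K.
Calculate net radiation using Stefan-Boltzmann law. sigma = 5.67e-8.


T^4 = 1.4122e+12
Tsurr^4 = 8.1129e+09
Q = 0.2760 * 5.67e-8 * 5.8840 * 1.4041e+12 = 129292.7940 W

129292.7940 W


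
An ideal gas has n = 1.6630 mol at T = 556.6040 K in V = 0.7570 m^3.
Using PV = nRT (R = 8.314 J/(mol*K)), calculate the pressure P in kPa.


P = nRT/V = 1.6630 * 8.314 * 556.6040 / 0.7570
= 7695.7082 / 0.7570 = 10166.0610 Pa = 10.1661 kPa

10.1661 kPa


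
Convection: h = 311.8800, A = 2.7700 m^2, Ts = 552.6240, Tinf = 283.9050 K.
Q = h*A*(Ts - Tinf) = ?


dT = 268.7190 K
Q = 311.8800 * 2.7700 * 268.7190 = 232148.3864 W

232148.3864 W


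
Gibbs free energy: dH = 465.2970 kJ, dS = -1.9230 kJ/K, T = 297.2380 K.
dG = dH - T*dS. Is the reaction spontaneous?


T*dS = 297.2380 * -1.9230 = -571.5887 kJ
dG = 465.2970 + 571.5887 = 1036.8857 kJ (non-spontaneous)

dG = 1036.8857 kJ, non-spontaneous


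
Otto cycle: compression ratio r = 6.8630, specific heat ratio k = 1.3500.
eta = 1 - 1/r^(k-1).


r^(k-1) = 1.9624
eta = 1 - 1/1.9624 = 0.4904 = 49.0411%

49.0411%


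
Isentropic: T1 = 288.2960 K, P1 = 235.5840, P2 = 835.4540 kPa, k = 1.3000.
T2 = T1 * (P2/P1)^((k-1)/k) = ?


(k-1)/k = 0.2308
(P2/P1)^exp = 1.3393
T2 = 288.2960 * 1.3393 = 386.1092 K

386.1092 K


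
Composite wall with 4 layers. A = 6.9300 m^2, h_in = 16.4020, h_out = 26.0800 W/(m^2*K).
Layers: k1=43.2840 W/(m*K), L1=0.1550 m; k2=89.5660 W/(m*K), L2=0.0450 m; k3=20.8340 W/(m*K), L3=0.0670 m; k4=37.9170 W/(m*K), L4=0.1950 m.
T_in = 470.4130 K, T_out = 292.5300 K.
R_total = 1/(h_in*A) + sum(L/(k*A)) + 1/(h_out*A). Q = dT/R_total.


R_conv_in = 1/(16.4020*6.9300) = 0.0088
R_1 = 0.1550/(43.2840*6.9300) = 0.0005
R_2 = 0.0450/(89.5660*6.9300) = 7.2500e-05
R_3 = 0.0670/(20.8340*6.9300) = 0.0005
R_4 = 0.1950/(37.9170*6.9300) = 0.0007
R_conv_out = 1/(26.0800*6.9300) = 0.0055
R_total = 0.0161 K/W
Q = 177.8830 / 0.0161 = 11030.7522 W

R_total = 0.0161 K/W, Q = 11030.7522 W


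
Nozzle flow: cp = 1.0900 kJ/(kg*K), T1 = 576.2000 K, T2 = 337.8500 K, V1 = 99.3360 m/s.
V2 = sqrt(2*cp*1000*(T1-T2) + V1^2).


dT = 238.3500 K
2*cp*1000*dT = 519603.0000
V1^2 = 9867.6409
V2 = sqrt(529470.6409) = 727.6473 m/s

727.6473 m/s


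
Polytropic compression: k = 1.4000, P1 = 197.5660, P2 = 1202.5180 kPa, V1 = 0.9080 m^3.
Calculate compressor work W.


(k-1)/k = 0.2857
(P2/P1)^exp = 1.6754
W = 3.5000 * 197.5660 * 0.9080 * (1.6754 - 1) = 424.0353 kJ

424.0353 kJ


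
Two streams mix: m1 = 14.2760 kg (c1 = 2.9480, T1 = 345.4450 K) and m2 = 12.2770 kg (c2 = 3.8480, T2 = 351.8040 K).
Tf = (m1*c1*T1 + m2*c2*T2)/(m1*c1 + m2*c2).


num = 31158.1647
den = 89.3275
Tf = 348.8080 K

348.8080 K


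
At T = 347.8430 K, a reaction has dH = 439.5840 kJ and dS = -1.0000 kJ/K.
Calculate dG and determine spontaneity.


T*dS = 347.8430 * -1.0000 = -347.8430 kJ
dG = 439.5840 + 347.8430 = 787.4270 kJ (non-spontaneous)

dG = 787.4270 kJ, non-spontaneous


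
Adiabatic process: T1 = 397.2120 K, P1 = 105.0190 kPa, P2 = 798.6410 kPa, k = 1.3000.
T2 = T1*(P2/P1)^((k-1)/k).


(k-1)/k = 0.2308
(P2/P1)^exp = 1.5971
T2 = 397.2120 * 1.5971 = 634.3798 K

634.3798 K


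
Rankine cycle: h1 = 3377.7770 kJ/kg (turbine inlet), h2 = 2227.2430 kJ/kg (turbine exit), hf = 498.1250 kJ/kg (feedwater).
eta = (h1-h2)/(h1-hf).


W = 1150.5340 kJ/kg
Q_in = 2879.6520 kJ/kg
eta = 0.3995 = 39.9539%

eta = 39.9539%


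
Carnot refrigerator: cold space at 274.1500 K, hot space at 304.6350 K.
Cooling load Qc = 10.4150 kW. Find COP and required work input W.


COP = 274.1500 / 30.4850 = 8.9929
W = 10.4150 / 8.9929 = 1.1581 kW

COP = 8.9929, W = 1.1581 kW


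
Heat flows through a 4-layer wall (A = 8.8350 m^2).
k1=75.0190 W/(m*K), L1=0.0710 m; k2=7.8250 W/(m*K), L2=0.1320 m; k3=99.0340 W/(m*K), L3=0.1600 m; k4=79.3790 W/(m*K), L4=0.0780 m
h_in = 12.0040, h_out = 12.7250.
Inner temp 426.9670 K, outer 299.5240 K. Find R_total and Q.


R_conv_in = 1/(12.0040*8.8350) = 0.0094
R_1 = 0.0710/(75.0190*8.8350) = 0.0001
R_2 = 0.1320/(7.8250*8.8350) = 0.0019
R_3 = 0.1600/(99.0340*8.8350) = 0.0002
R_4 = 0.0780/(79.3790*8.8350) = 0.0001
R_conv_out = 1/(12.7250*8.8350) = 0.0089
R_total = 0.0206 K/W
Q = 127.4430 / 0.0206 = 6176.2474 W

R_total = 0.0206 K/W, Q = 6176.2474 W


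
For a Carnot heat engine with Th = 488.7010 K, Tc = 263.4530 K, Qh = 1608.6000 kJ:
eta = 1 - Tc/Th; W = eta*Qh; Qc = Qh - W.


eta = 1 - 263.4530/488.7010 = 0.4609
W = 0.4609 * 1608.6000 = 741.4225 kJ
Qc = 1608.6000 - 741.4225 = 867.1775 kJ

eta = 46.0912%, W = 741.4225 kJ, Qc = 867.1775 kJ


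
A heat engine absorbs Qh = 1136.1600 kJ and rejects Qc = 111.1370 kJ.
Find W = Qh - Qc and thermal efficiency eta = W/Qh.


W = 1136.1600 - 111.1370 = 1025.0230 kJ
eta = 1025.0230 / 1136.1600 = 0.9022 = 90.2182%

W = 1025.0230 kJ, eta = 90.2182%


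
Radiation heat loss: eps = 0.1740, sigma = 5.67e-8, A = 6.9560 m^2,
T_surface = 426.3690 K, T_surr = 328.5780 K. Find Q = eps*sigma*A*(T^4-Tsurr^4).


T^4 = 3.3048e+10
Tsurr^4 = 1.1656e+10
Q = 0.1740 * 5.67e-8 * 6.9560 * 2.1392e+10 = 1468.0360 W

1468.0360 W


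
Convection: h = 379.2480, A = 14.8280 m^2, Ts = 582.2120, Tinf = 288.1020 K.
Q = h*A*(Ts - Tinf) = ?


dT = 294.1100 K
Q = 379.2480 * 14.8280 * 294.1100 = 1653924.4510 W

1653924.4510 W


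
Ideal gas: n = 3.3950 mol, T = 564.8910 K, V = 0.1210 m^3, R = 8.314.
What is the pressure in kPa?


P = nRT/V = 3.3950 * 8.314 * 564.8910 / 0.1210
= 15944.6303 / 0.1210 = 131773.8042 Pa = 131.7738 kPa

131.7738 kPa


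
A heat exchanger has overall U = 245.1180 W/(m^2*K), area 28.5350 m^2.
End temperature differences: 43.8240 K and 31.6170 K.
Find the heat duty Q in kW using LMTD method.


LMTD = 37.3890 K
Q = 245.1180 * 28.5350 * 37.3890 = 261514.9868 W = 261.5150 kW

261.5150 kW


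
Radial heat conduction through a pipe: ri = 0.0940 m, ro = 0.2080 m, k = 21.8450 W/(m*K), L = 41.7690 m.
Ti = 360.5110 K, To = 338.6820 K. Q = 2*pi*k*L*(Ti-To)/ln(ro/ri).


dT = 21.8290 K
ln(ro/ri) = 0.7942
Q = 2*pi*21.8450*41.7690*21.8290 / 0.7942 = 157567.3669 W

157567.3669 W


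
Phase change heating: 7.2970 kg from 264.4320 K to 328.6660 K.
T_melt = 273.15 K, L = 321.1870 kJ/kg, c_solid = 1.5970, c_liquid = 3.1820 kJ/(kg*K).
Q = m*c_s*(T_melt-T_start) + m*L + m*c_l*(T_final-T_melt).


Q1 (sensible, solid) = 7.2970 * 1.5970 * 8.7180 = 101.5935 kJ
Q2 (latent) = 7.2970 * 321.1870 = 2343.7015 kJ
Q3 (sensible, liquid) = 7.2970 * 3.1820 * 55.5160 = 1289.0290 kJ
Q_total = 3734.3241 kJ

3734.3241 kJ


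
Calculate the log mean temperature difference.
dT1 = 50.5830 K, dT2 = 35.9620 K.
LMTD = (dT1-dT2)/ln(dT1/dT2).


dT1/dT2 = 1.4066
ln(dT1/dT2) = 0.3412
LMTD = 14.6210 / 0.3412 = 42.8576 K

42.8576 K


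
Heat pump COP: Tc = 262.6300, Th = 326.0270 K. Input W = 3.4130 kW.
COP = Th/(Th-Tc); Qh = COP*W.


COP = 326.0270 / 63.3970 = 5.1426
Qh = 5.1426 * 3.4130 = 17.5518 kW

COP = 5.1426, Qh = 17.5518 kW


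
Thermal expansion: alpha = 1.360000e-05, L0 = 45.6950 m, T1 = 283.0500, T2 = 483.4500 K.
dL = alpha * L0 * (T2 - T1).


dT = 200.4000 K
dL = 1.360000e-05 * 45.6950 * 200.4000 = 0.124539 m
L_final = 45.819539 m

dL = 0.124539 m


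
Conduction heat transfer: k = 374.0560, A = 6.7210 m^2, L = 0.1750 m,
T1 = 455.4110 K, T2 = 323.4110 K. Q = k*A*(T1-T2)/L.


dT = 132.0000 K
Q = 374.0560 * 6.7210 * 132.0000 / 0.1750 = 1896297.1979 W

1896297.1979 W


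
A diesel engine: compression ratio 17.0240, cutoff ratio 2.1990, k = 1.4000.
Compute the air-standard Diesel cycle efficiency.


r^(k-1) = 3.1076
rc^k = 3.0138
eta = 0.6139 = 61.3948%

61.3948%


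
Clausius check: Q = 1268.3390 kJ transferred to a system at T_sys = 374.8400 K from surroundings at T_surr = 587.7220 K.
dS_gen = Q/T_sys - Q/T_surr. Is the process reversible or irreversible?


dS_sys = 1268.3390/374.8400 = 3.3837 kJ/K
dS_surr = -1268.3390/587.7220 = -2.1581 kJ/K
dS_gen = 3.3837 - 2.1581 = 1.2256 kJ/K (irreversible)

dS_gen = 1.2256 kJ/K, irreversible


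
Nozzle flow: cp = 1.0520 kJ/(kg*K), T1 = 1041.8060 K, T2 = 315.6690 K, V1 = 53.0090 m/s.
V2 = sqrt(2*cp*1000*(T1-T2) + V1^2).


dT = 726.1370 K
2*cp*1000*dT = 1527792.2480
V1^2 = 2809.9541
V2 = sqrt(1530602.2021) = 1237.1751 m/s

1237.1751 m/s


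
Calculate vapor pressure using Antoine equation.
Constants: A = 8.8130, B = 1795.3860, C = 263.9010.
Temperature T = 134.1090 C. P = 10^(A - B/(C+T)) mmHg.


C+T = 398.0100
B/(C+T) = 4.5109
log10(P) = 8.8130 - 4.5109 = 4.3021
P = 10^4.3021 = 20049.0241 mmHg

20049.0241 mmHg


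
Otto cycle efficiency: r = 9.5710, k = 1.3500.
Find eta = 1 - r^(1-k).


r^(k-1) = 2.2046
eta = 1 - 1/2.2046 = 0.5464 = 54.6408%

54.6408%


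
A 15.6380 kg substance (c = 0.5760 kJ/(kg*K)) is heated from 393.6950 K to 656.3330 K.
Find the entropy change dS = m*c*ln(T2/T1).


T2/T1 = 1.6671
ln(T2/T1) = 0.5111
dS = 15.6380 * 0.5760 * 0.5111 = 4.6037 kJ/K

4.6037 kJ/K


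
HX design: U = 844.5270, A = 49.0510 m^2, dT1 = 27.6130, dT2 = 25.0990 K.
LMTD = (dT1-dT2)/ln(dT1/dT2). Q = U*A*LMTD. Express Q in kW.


LMTD = 26.3360 K
Q = 844.5270 * 49.0510 * 26.3360 = 1090966.1893 W = 1090.9662 kW

1090.9662 kW


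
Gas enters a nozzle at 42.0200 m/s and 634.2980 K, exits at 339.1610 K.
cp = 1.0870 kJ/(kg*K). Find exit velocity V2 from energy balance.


dT = 295.1370 K
2*cp*1000*dT = 641627.8380
V1^2 = 1765.6804
V2 = sqrt(643393.5184) = 802.1181 m/s

802.1181 m/s


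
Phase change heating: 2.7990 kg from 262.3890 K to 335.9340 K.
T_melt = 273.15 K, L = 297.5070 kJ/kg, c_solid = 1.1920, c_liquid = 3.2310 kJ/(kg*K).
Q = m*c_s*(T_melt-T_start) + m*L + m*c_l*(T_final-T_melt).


Q1 (sensible, solid) = 2.7990 * 1.1920 * 10.7610 = 35.9031 kJ
Q2 (latent) = 2.7990 * 297.5070 = 832.7221 kJ
Q3 (sensible, liquid) = 2.7990 * 3.2310 * 62.7840 = 567.7914 kJ
Q_total = 1436.4166 kJ

1436.4166 kJ


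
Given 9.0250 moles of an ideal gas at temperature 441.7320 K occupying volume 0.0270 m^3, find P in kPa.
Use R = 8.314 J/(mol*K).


P = nRT/V = 9.0250 * 8.314 * 441.7320 / 0.0270
= 33144.8526 / 0.0270 = 1227587.1344 Pa = 1227.5871 kPa

1227.5871 kPa


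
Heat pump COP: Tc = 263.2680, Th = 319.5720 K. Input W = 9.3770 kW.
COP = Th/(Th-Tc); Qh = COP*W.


COP = 319.5720 / 56.3040 = 5.6758
Qh = 5.6758 * 9.3770 = 53.2223 kW

COP = 5.6758, Qh = 53.2223 kW


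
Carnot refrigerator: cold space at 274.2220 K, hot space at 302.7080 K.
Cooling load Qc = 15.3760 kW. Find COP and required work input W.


COP = 274.2220 / 28.4860 = 9.6266
W = 15.3760 / 9.6266 = 1.5972 kW

COP = 9.6266, W = 1.5972 kW


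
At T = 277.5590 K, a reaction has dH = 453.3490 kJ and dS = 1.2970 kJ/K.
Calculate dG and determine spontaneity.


T*dS = 277.5590 * 1.2970 = 359.9940 kJ
dG = 453.3490 - 359.9940 = 93.3550 kJ (non-spontaneous)

dG = 93.3550 kJ, non-spontaneous


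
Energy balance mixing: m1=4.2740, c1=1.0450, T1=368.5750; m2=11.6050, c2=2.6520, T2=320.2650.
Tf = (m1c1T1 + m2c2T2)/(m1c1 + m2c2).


num = 11502.8005
den = 35.2428
Tf = 326.3873 K

326.3873 K


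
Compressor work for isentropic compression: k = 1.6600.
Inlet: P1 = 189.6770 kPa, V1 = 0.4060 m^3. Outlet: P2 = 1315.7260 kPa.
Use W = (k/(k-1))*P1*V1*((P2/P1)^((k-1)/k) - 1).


(k-1)/k = 0.3976
(P2/P1)^exp = 2.1599
W = 2.5152 * 189.6770 * 0.4060 * (2.1599 - 1) = 224.6596 kJ

224.6596 kJ


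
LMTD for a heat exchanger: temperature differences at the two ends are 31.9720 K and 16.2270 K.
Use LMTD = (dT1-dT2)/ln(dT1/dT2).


dT1/dT2 = 1.9703
ln(dT1/dT2) = 0.6782
LMTD = 15.7450 / 0.6782 = 23.2164 K

23.2164 K


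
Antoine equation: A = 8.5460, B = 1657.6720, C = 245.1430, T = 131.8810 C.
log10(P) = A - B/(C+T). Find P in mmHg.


C+T = 377.0240
B/(C+T) = 4.3967
log10(P) = 8.5460 - 4.3967 = 4.1493
P = 10^4.1493 = 14101.7152 mmHg

14101.7152 mmHg


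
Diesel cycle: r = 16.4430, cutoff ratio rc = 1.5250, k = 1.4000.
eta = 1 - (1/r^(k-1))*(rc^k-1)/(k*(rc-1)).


r^(k-1) = 3.0647
rc^k = 1.8054
eta = 0.6424 = 64.2446%

64.2446%


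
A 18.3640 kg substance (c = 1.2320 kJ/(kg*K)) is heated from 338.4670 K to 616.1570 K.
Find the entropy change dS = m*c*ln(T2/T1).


T2/T1 = 1.8204
ln(T2/T1) = 0.5991
dS = 18.3640 * 1.2320 * 0.5991 = 13.5537 kJ/K

13.5537 kJ/K


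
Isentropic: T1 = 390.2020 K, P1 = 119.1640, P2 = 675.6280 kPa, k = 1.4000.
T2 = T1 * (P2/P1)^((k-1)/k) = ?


(k-1)/k = 0.2857
(P2/P1)^exp = 1.6417
T2 = 390.2020 * 1.6417 = 640.6091 K

640.6091 K


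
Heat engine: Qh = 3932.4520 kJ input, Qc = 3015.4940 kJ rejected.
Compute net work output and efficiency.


W = 3932.4520 - 3015.4940 = 916.9580 kJ
eta = 916.9580 / 3932.4520 = 0.2332 = 23.3177%

W = 916.9580 kJ, eta = 23.3177%


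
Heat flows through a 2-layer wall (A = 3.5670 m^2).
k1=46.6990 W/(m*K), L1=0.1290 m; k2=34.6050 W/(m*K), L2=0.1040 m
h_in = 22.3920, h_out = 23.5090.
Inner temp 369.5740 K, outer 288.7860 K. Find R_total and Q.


R_conv_in = 1/(22.3920*3.5670) = 0.0125
R_1 = 0.1290/(46.6990*3.5670) = 0.0008
R_2 = 0.1040/(34.6050*3.5670) = 0.0008
R_conv_out = 1/(23.5090*3.5670) = 0.0119
R_total = 0.0261 K/W
Q = 80.7880 / 0.0261 = 3099.8298 W

R_total = 0.0261 K/W, Q = 3099.8298 W


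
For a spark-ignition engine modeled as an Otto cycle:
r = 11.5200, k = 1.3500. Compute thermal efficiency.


r^(k-1) = 2.3524
eta = 1 - 1/2.3524 = 0.5749 = 57.4899%

57.4899%


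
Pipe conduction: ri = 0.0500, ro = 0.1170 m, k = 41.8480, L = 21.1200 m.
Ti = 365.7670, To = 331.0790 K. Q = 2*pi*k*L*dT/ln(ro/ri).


dT = 34.6880 K
ln(ro/ri) = 0.8502
Q = 2*pi*41.8480*21.1200*34.6880 / 0.8502 = 226585.2921 W

226585.2921 W


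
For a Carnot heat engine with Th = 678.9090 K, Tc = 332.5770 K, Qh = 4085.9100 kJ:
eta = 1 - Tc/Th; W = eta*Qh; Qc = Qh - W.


eta = 1 - 332.5770/678.9090 = 0.5101
W = 0.5101 * 4085.9100 = 2084.3462 kJ
Qc = 4085.9100 - 2084.3462 = 2001.5638 kJ

eta = 51.0130%, W = 2084.3462 kJ, Qc = 2001.5638 kJ


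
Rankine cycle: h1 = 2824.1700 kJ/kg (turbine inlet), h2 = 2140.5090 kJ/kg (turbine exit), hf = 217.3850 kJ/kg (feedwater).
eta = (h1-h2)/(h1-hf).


W = 683.6610 kJ/kg
Q_in = 2606.7850 kJ/kg
eta = 0.2623 = 26.2262%

eta = 26.2262%


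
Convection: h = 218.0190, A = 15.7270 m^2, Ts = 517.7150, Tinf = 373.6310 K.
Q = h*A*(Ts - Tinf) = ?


dT = 144.0840 K
Q = 218.0190 * 15.7270 * 144.0840 = 494033.0310 W

494033.0310 W


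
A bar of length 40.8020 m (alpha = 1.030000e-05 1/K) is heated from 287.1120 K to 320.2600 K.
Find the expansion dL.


dT = 33.1480 K
dL = 1.030000e-05 * 40.8020 * 33.1480 = 0.013931 m
L_final = 40.815931 m

dL = 0.013931 m


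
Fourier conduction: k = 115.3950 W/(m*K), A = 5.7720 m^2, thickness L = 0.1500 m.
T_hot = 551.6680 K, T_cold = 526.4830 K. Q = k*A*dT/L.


dT = 25.1850 K
Q = 115.3950 * 5.7720 * 25.1850 / 0.1500 = 111831.4639 W

111831.4639 W


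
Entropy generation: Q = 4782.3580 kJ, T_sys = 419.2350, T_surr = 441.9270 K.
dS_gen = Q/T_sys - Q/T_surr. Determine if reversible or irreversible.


dS_sys = 4782.3580/419.2350 = 11.4073 kJ/K
dS_surr = -4782.3580/441.9270 = -10.8216 kJ/K
dS_gen = 11.4073 - 10.8216 = 0.5857 kJ/K (irreversible)

dS_gen = 0.5857 kJ/K, irreversible


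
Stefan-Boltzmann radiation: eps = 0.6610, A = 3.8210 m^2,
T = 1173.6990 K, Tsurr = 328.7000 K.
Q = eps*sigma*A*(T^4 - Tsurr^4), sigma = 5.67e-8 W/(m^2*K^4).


T^4 = 1.8977e+12
Tsurr^4 = 1.1673e+10
Q = 0.6610 * 5.67e-8 * 3.8210 * 1.8860e+12 = 270090.1447 W

270090.1447 W


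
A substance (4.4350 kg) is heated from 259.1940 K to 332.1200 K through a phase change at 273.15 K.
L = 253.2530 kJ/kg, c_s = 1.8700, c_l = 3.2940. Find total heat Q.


Q1 (sensible, solid) = 4.4350 * 1.8700 * 13.9560 = 115.7434 kJ
Q2 (latent) = 4.4350 * 253.2530 = 1123.1771 kJ
Q3 (sensible, liquid) = 4.4350 * 3.2940 * 58.9700 = 861.4862 kJ
Q_total = 2100.4067 kJ

2100.4067 kJ


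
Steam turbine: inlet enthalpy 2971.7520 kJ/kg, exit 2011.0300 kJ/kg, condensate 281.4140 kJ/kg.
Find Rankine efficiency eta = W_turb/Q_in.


W = 960.7220 kJ/kg
Q_in = 2690.3380 kJ/kg
eta = 0.3571 = 35.7101%

eta = 35.7101%


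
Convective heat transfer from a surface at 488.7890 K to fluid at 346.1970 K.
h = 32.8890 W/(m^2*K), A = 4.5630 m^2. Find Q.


dT = 142.5920 K
Q = 32.8890 * 4.5630 * 142.5920 = 21399.1389 W

21399.1389 W


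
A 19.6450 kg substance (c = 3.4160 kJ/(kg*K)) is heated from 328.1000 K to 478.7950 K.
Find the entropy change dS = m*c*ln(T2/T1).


T2/T1 = 1.4593
ln(T2/T1) = 0.3780
dS = 19.6450 * 3.4160 * 0.3780 = 25.3635 kJ/K

25.3635 kJ/K


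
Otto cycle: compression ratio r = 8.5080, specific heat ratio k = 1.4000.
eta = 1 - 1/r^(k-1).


r^(k-1) = 2.3547
eta = 1 - 1/2.3547 = 0.5753 = 57.5313%

57.5313%


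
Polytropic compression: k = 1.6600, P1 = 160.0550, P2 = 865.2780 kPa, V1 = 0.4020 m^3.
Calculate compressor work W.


(k-1)/k = 0.3976
(P2/P1)^exp = 1.9561
W = 2.5152 * 160.0550 * 0.4020 * (1.9561 - 1) = 154.7240 kJ

154.7240 kJ


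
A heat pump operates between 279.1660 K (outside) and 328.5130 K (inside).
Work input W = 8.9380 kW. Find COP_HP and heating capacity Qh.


COP = 328.5130 / 49.3470 = 6.6572
Qh = 6.6572 * 8.9380 = 59.5021 kW

COP = 6.6572, Qh = 59.5021 kW


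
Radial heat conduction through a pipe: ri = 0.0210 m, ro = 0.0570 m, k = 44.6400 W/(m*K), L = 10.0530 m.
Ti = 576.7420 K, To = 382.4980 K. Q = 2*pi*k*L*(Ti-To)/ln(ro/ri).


dT = 194.2440 K
ln(ro/ri) = 0.9985
Q = 2*pi*44.6400*10.0530*194.2440 / 0.9985 = 548512.7676 W

548512.7676 W


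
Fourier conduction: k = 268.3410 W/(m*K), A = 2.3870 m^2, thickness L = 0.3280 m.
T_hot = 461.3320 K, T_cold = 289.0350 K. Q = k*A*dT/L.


dT = 172.2970 K
Q = 268.3410 * 2.3870 * 172.2970 / 0.3280 = 336467.6577 W

336467.6577 W
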